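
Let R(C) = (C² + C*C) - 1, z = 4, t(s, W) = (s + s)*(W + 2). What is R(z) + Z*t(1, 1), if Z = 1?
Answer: 37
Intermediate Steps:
t(s, W) = 2*s*(2 + W) (t(s, W) = (2*s)*(2 + W) = 2*s*(2 + W))
R(C) = -1 + 2*C² (R(C) = (C² + C²) - 1 = 2*C² - 1 = -1 + 2*C²)
R(z) + Z*t(1, 1) = (-1 + 2*4²) + 1*(2*1*(2 + 1)) = (-1 + 2*16) + 1*(2*1*3) = (-1 + 32) + 1*6 = 31 + 6 = 37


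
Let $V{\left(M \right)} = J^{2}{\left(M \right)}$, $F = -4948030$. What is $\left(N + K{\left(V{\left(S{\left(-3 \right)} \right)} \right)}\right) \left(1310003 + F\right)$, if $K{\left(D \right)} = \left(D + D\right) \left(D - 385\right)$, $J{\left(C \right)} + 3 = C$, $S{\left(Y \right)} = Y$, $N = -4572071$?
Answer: $16724734086373$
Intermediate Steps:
$J{\left(C \right)} = -3 + C$
$V{\left(M \right)} = \left(-3 + M\right)^{2}$
$K{\left(D \right)} = 2 D \left(-385 + D\right)$
$\left(N + K{\left(V{\left(S{\left(-3 \right)} \right)} \right)}\right) \left(1310003 + F\right) = \left(-4572071 + 2 \left(-3 - 3\right)^{2} \left(-385 + \left(-3 - 3\right)^{2}\right)\right) \left(1310003 - 4948030\right) = \left(-4572071 + 2 \left(-6\right)^{2} \left(-385 + \left(-6\right)^{2}\right)\right) \left(-3638027\right) = \left(-4572071 + 2 \cdot 36 \left(-385 + 36\right)\right) \left(-3638027\right) = \left(-4572071 + 2 \cdot 36 \left(-349\right)\right) \left(-3638027\right) = \left(-4572071 - 25128\right) \left(-3638027\right) = \left(-4597199\right) \left(-3638027\right) = 16724734086373$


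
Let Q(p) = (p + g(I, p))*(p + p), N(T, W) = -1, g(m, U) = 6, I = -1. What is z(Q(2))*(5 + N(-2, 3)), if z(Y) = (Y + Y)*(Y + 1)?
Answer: 8448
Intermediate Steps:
Q(p) = 2*p*(6 + p) (Q(p) = (p + 6)*(p + p) = (6 + p)*(2*p) = 2*p*(6 + p))
z(Y) = 2*Y*(1 + Y) (z(Y) = (2*Y)*(1 + Y) = 2*Y*(1 + Y))
z(Q(2))*(5 + N(-2, 3)) = (2*(2*2*(6 + 2))*(1 + 2*2*(6 + 2)))*(5 - 1) = (2*(2*2*8)*(1 + 2*2*8))*4 = (2*32*(1 + 32))*4 = (2*32*33)*4 = 2112*4 = 8448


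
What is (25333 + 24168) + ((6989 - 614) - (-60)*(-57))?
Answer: 52456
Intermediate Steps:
(25333 + 24168) + ((6989 - 614) - (-60)*(-57)) = 49501 + (6375 - 1*3420) = 49501 + (6375 - 3420) = 49501 + 2955 = 52456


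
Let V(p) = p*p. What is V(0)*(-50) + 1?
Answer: 1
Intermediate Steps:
V(p) = p**2
V(0)*(-50) + 1 = 0**2*(-50) + 1 = 0*(-50) + 1 = 0 + 1 = 1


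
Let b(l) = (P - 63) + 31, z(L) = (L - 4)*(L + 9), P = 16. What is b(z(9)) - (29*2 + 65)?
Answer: -139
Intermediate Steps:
z(L) = (-4 + L)*(9 + L)
b(l) = -16 (b(l) = (16 - 63) + 31 = -47 + 31 = -16)
b(z(9)) - (29*2 + 65) = -16 - (29*2 + 65) = -16 - (58 + 65) = -16 - 1*123 = -16 - 123 = -139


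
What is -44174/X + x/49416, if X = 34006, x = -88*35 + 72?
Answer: -142824527/105027531 ≈ -1.3599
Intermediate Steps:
x = -3008 (x = -3080 + 72 = -3008)
-44174/X + x/49416 = -44174/34006 - 3008/49416 = -44174*1/34006 - 3008*1/49416 = -22087/17003 - 376/6177 = -142824527/105027531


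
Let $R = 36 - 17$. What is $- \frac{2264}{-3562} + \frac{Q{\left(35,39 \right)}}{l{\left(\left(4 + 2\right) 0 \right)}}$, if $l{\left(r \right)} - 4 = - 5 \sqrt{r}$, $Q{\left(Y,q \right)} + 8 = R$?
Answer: $\frac{24119}{7124} \approx 3.3856$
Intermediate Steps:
$R = 19$
$Q{\left(Y,q \right)} = 11$ ($Q{\left(Y,q \right)} = -8 + 19 = 11$)
$l{\left(r \right)} = 4 - 5 \sqrt{r}$
$- \frac{2264}{-3562} + \frac{Q{\left(35,39 \right)}}{l{\left(\left(4 + 2\right) 0 \right)}} = - \frac{2264}{-3562} + \frac{11}{4 - 5 \sqrt{\left(4 + 2\right) 0}} = \left(-2264\right) \left(- \frac{1}{3562}\right) + \frac{11}{4 - 5 \sqrt{6 \cdot 0}} = \frac{1132}{1781} + \frac{11}{4 - 5 \sqrt{0}} = \frac{1132}{1781} + \frac{11}{4 - 0} = \frac{1132}{1781} + \frac{11}{4 + 0} = \frac{1132}{1781} + \frac{11}{4} = \frac{24119}{7124}$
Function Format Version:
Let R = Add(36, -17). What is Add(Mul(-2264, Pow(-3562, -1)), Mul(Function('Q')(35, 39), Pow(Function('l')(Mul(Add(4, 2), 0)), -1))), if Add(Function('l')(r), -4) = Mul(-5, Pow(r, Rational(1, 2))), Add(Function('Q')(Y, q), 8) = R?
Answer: Rational(24119, 7124) ≈ 3.3856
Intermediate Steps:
R = 19
Function('Q')(Y, q) = 11 (Function('Q')(Y, q) = Add(-8, 19) = 11)
Function('l')(r) = Add(4, Mul(-5, Pow(r, Rational(1, 2))))
Add(Mul(-2264, Pow(-3562, -1)), Mul(Function('Q')(35, 39), Pow(Function('l')(Mul(Add(4, 2), 0)), -1))) = Add(Mul(-2264, Pow(-3562, -1)), Mul(11, Pow(Add(4, Mul(-5, Pow(Mul(Add(4, 2), 0), Rational(1, 2)))), -1))) = Add(Mul(-2264, Rational(-1, 3562)), Mul(11, Pow(Add(4, Mul(-5, Pow(Mul(6, 0), Rational(1, 2)))), -1))) = Add(Rational(1132, 1781), Mul(11, Pow(Add(4, Mul(-5, Pow(0, Rational(1, 2)))), -1))) = Add(Rational(1132, 1781), Mul(11, Pow(Add(4, Mul(-5, 0)), -1))) = Add(Rational(1132, 1781), Mul(11, Pow(Add(4, 0), -1))) = Add(Rational(1132, 1781), Mul(11, Pow(4, -1))) = Add(Rational(1132, 1781), Mul(11, Rational(1, 4))) = Add(Rational(1132, 1781), Rational(11, 4)) = Rational(24119, 7124)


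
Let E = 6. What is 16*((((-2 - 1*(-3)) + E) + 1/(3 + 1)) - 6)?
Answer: 20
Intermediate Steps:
16*((((-2 - 1*(-3)) + E) + 1/(3 + 1)) - 6) = 16*((((-2 - 1*(-3)) + 6) + 1/(3 + 1)) - 6) = 16*((((-2 + 3) + 6) + 1/4) - 6) = 16*(((1 + 6) + ¼) - 6) = 16*((7 + ¼) - 6) = 16*(29/4 - 6) = 16*(5/4) = 20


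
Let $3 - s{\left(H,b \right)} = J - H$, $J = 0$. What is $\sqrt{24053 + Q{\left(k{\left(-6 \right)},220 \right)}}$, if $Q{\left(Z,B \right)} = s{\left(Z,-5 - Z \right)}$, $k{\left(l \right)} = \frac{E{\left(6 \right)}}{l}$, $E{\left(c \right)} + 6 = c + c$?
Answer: $\sqrt{24055} \approx 155.1$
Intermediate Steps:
$E{\left(c \right)} = -6 + 2 c$ ($E{\left(c \right)} = -6 + \left(c + c\right) = -6 + 2 c$)
$s{\left(H,b \right)} = 3 + H$ ($s{\left(H,b \right)} = 3 - \left(0 - H\right) = 3 - - H = 3 + H$)
$k{\left(l \right)} = \frac{6}{l}$ ($k{\left(l \right)} = \frac{-6 + 2 \cdot 6}{l} = \frac{-6 + 12}{l} = \frac{6}{l}$)
$Q{\left(Z,B \right)} = 3 + Z$
$\sqrt{24053 + Q{\left(k{\left(-6 \right)},220 \right)}} = \sqrt{24053 + \left(3 + \frac{6}{-6}\right)} = \sqrt{24053 + \left(3 + 6 \left(- \frac{1}{6}\right)\right)} = \sqrt{24053 + \left(3 - 1\right)} = \sqrt{24053 + 2} = \sqrt{24055}$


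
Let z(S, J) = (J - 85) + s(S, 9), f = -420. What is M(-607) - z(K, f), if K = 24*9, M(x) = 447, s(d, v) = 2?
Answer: 950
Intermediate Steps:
K = 216
z(S, J) = -83 + J (z(S, J) = (J - 85) + 2 = (-85 + J) + 2 = -83 + J)
M(-607) - z(K, f) = 447 - (-83 - 420) = 447 - 1*(-503) = 447 + 503 = 950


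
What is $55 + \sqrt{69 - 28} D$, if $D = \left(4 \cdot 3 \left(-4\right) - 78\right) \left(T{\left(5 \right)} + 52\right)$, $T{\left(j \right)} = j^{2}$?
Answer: $55 - 9702 \sqrt{41} \approx -62068.0$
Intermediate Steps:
$D = -9702$ ($D = \left(4 \cdot 3 \left(-4\right) - 78\right) \left(5^{2} + 52\right) = \left(12 \left(-4\right) - 78\right) \left(25 + 52\right) = \left(-48 - 78\right) 77 = \left(-126\right) 77 = -9702$)
$55 + \sqrt{69 - 28} D = 55 + \sqrt{69 - 28} \left(-9702\right) = 55 + \sqrt{41} \left(-9702\right) = 55 - 9702 \sqrt{41}$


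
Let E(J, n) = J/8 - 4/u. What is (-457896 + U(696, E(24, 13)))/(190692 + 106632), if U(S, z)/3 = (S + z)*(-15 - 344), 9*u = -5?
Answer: -2030789/495540 ≈ -4.0981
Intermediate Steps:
u = -5/9 (u = (⅑)*(-5) = -5/9 ≈ -0.55556)
E(J, n) = 36/5 + J/8 (E(J, n) = J/8 - 4/(-5/9) = J*(⅛) - 4*(-9/5) = J/8 + 36/5 = 36/5 + J/8)
U(S, z) = -1077*S - 1077*z (U(S, z) = 3*((S + z)*(-15 - 344)) = 3*((S + z)*(-359)) = 3*(-359*S - 359*z) = -1077*S - 1077*z)
(-457896 + U(696, E(24, 13)))/(190692 + 106632) = (-457896 + (-1077*696 - 1077*(36/5 + (⅛)*24)))/(190692 + 106632) = (-457896 + (-749592 - 1077*(36/5 + 3)))/297324 = (-457896 + (-749592 - 1077*51/5))*(1/297324) = (-457896 + (-749592 - 54927/5))*(1/297324) = (-457896 - 3802887/5)*(1/297324) = -6092367/5*1/297324 = -2030789/495540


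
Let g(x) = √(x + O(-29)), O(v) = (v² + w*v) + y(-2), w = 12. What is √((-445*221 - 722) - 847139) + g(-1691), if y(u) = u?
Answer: I*(3*√105134 + 20*√3) ≈ 1007.4*I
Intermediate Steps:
O(v) = -2 + v² + 12*v (O(v) = (v² + 12*v) - 2 = -2 + v² + 12*v)
g(x) = √(491 + x) (g(x) = √(x + (-2 + (-29)² + 12*(-29))) = √(x + (-2 + 841 - 348)) = √(x + 491) = √(491 + x))
√((-445*221 - 722) - 847139) + g(-1691) = √((-445*221 - 722) - 847139) + √(491 - 1691) = √((-98345 - 722) - 847139) + √(-1200) = √(-99067 - 847139) + 20*I*√3 = √(-946206) + 20*I*√3 = 3*I*√105134 + 20*I*√3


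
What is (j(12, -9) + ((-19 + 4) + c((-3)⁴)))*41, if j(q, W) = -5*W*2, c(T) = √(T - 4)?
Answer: 3075 + 41*√77 ≈ 3434.8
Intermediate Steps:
c(T) = √(-4 + T)
j(q, W) = -10*W
(j(12, -9) + ((-19 + 4) + c((-3)⁴)))*41 = (-10*(-9) + ((-19 + 4) + √(-4 + (-3)⁴)))*41 = (90 + (-15 + √(-4 + 81)))*41 = (90 + (-15 + √77))*41 = (75 + √77)*41 = 3075 + 41*√77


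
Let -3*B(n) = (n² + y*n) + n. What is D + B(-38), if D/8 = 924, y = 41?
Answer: 22328/3 ≈ 7442.7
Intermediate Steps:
B(n) = -14*n - n²/3 (B(n) = -((n² + 41*n) + n)/3 = -(n² + 42*n)/3 = -14*n - n²/3)
D = 7392 (D = 8*924 = 7392)
D + B(-38) = 7392 - ⅓*(-38)*(42 - 38) = 7392 - ⅓*(-38)*4 = 7392 + 152/3 = 22328/3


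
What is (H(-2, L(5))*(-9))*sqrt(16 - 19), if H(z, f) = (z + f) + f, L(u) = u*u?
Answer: -432*I*sqrt(3) ≈ -748.25*I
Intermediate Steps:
L(u) = u**2
H(z, f) = z + 2*f (H(z, f) = (f + z) + f = z + 2*f)
(H(-2, L(5))*(-9))*sqrt(16 - 19) = ((-2 + 2*5**2)*(-9))*sqrt(16 - 19) = ((-2 + 2*25)*(-9))*sqrt(-3) = ((-2 + 50)*(-9))*(I*sqrt(3)) = (48*(-9))*(I*sqrt(3)) = -432*I*sqrt(3)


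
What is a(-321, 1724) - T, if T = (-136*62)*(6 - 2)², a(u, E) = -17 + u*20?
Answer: 128475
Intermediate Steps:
a(u, E) = -17 + 20*u
T = -134912 (T = -8432*4² = -8432*16 = -134912)
a(-321, 1724) - T = (-17 + 20*(-321)) - 1*(-134912) = (-17 - 6420) + 134912 = -6437 + 134912 = 128475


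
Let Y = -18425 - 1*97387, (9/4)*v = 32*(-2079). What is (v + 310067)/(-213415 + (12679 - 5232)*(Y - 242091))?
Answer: -280499/2665517056 ≈ -0.00010523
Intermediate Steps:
v = -29568 (v = 4*(32*(-2079))/9 = (4/9)*(-66528) = -29568)
Y = -115812 (Y = -18425 - 97387 = -115812)
(v + 310067)/(-213415 + (12679 - 5232)*(Y - 242091)) = (-29568 + 310067)/(-213415 + (12679 - 5232)*(-115812 - 242091)) = 280499/(-213415 + 7447*(-357903)) = 280499/(-213415 - 2665303641) = 280499/(-2665517056) = 280499*(-1/2665517056) = -280499/2665517056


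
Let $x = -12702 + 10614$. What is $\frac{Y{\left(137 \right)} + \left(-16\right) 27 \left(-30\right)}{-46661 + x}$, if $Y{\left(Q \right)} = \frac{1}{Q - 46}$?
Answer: $- \frac{1179361}{4436159} \approx -0.26585$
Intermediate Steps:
$x = -2088$
$Y{\left(Q \right)} = \frac{1}{-46 + Q}$
$\frac{Y{\left(137 \right)} + \left(-16\right) 27 \left(-30\right)}{-46661 + x} = \frac{\frac{1}{-46 + 137} + \left(-16\right) 27 \left(-30\right)}{-46661 - 2088} = \frac{\frac{1}{91} - -12960}{-48749} = \left(\frac{1}{91} + 12960\right) \left(- \frac{1}{48749}\right) = \frac{1179361}{91} \left(- \frac{1}{48749}\right) = - \frac{1179361}{4436159}$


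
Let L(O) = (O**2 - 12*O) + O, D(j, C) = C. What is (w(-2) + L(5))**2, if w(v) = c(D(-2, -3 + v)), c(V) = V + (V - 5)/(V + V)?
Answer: 1156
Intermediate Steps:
L(O) = O**2 - 11*O
c(V) = V + (-5 + V)/(2*V) (c(V) = V + (-5 + V)/((2*V)) = V + (-5 + V)*(1/(2*V)) = V + (-5 + V)/(2*V))
w(v) = -5/2 + v - 5/(2*(-3 + v)) (w(v) = 1/2 + (-3 + v) - 5/(2*(-3 + v)) = -5/2 + v - 5/(2*(-3 + v)))
(w(-2) + L(5))**2 = ((-5 + (-5 + 2*(-2))*(-3 - 2))/(2*(-3 - 2)) + 5*(-11 + 5))**2 = ((1/2)*(-5 + (-5 - 4)*(-5))/(-5) + 5*(-6))**2 = ((1/2)*(-1/5)*(-5 - 9*(-5)) - 30)**2 = ((1/2)*(-1/5)*(-5 + 45) - 30)**2 = ((1/2)*(-1/5)*40 - 30)**2 = (-4 - 30)**2 = (-34)**2 = 1156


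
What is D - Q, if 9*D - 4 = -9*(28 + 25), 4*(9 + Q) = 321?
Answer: -4457/36 ≈ -123.81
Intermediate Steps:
Q = 285/4 (Q = -9 + (¼)*321 = -9 + 321/4 = 285/4 ≈ 71.250)
D = -473/9 (D = 4/9 + (-9*(28 + 25))/9 = 4/9 + (-9*53)/9 = 4/9 + (⅑)*(-477) = 4/9 - 53 = -473/9 ≈ -52.556)
D - Q = -473/9 - 1*285/4 = -473/9 - 285/4 = -4457/36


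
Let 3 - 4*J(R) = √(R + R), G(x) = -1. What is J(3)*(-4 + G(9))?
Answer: -15/4 + 5*√6/4 ≈ -0.68814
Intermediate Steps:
J(R) = ¾ - √2*√R/4 (J(R) = ¾ - √(R + R)/4 = ¾ - √2*√R/4)
J(3)*(-4 + G(9)) = (¾ - √2*√3/4)*(-4 - 1) = (¾ - √6/4)*(-5) = -15/4 + 5*√6/4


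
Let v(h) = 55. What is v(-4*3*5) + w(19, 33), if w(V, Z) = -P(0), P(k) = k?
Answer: 55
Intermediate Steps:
w(V, Z) = 0 (w(V, Z) = -1*0 = 0)
v(-4*3*5) + w(19, 33) = 55 + 0 = 55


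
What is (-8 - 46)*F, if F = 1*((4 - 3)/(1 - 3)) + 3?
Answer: -135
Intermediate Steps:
F = 5/2 (F = 1*(1/(-2)) + 3 = 1*(1*(-½)) + 3 = 1*(-½) + 3 = -½ + 3 = 5/2 ≈ 2.5000)
(-8 - 46)*F = (-8 - 46)*(5/2) = -54*5/2 = -135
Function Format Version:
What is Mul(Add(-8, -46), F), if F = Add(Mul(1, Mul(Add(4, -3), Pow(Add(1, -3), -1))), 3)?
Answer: -135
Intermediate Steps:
F = Rational(5, 2) (F = Add(Mul(1, Mul(1, Pow(-2, -1))), 3) = Add(Mul(1, Mul(1, Rational(-1, 2))), 3) = Add(Mul(1, Rational(-1, 2)), 3) = Add(Rational(-1, 2), 3) = Rational(5, 2) ≈ 2.5000)
Mul(Add(-8, -46), F) = Mul(Add(-8, -46), Rational(5, 2)) = Mul(-54, Rational(5, 2)) = -135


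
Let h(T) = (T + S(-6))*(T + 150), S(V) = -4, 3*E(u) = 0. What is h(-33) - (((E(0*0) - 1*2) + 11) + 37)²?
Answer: -6445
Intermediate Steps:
E(u) = 0 (E(u) = (⅓)*0 = 0)
h(T) = (-4 + T)*(150 + T) (h(T) = (T - 4)*(T + 150) = (-4 + T)*(150 + T))
h(-33) - (((E(0*0) - 1*2) + 11) + 37)² = (-600 + (-33)² + 146*(-33)) - (((0 - 1*2) + 11) + 37)² = (-600 + 1089 - 4818) - (((0 - 2) + 11) + 37)² = -4329 - ((-2 + 11) + 37)² = -4329 - (9 + 37)² = -4329 - 1*46² = -4329 - 1*2116 = -4329 - 2116 = -6445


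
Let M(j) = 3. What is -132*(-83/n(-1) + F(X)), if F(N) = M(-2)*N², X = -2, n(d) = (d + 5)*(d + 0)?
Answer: -4323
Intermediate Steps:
n(d) = d*(5 + d) (n(d) = (5 + d)*d = d*(5 + d))
F(N) = 3*N²
-132*(-83/n(-1) + F(X)) = -132*(-83*(-1/(5 - 1)) + 3*(-2)²) = -132*(-83/((-1*4)) + 3*4) = -132*(-83/(-4) + 12) = -132*(-83*(-¼) + 12) = -132*(83/4 + 12) = -132*131/4 = -4323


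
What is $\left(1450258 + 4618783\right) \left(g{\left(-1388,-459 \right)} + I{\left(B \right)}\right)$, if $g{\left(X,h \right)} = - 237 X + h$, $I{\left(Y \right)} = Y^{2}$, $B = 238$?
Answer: $2337436519781$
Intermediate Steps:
$g{\left(X,h \right)} = h - 237 X$
$\left(1450258 + 4618783\right) \left(g{\left(-1388,-459 \right)} + I{\left(B \right)}\right) = \left(1450258 + 4618783\right) \left(\left(-459 - -328956\right) + 238^{2}\right) = 6069041 \left(\left(-459 + 328956\right) + 56644\right) = 6069041 \left(328497 + 56644\right) = 6069041 \cdot 385141 = 2337436519781$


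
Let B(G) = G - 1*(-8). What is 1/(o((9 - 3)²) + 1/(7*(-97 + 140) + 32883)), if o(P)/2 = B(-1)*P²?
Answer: 33184/602090497 ≈ 5.5115e-5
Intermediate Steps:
B(G) = 8 + G (B(G) = G + 8 = 8 + G)
o(P) = 14*P² (o(P) = 2*((8 - 1)*P²) = 2*(7*P²) = 14*P²)
1/(o((9 - 3)²) + 1/(7*(-97 + 140) + 32883)) = 1/(14*((9 - 3)²)² + 1/(7*(-97 + 140) + 32883)) = 1/(14*(6²)² + 1/(7*43 + 32883)) = 1/(14*36² + 1/(301 + 32883)) = 1/(14*1296 + 1/33184) = 1/(18144 + 1/33184) = 1/(602090497/33184) = 33184/602090497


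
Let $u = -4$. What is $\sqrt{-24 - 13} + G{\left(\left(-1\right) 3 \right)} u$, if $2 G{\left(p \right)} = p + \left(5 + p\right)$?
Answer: $2 + i \sqrt{37} \approx 2.0 + 6.0828 i$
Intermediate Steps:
$G{\left(p \right)} = \frac{5}{2} + p$ ($G{\left(p \right)} = \frac{p + \left(5 + p\right)}{2} = \frac{5 + 2 p}{2} = \frac{5}{2} + p$)
$\sqrt{-24 - 13} + G{\left(\left(-1\right) 3 \right)} u = \sqrt{-24 - 13} + \left(\frac{5}{2} - 3\right) \left(-4\right) = \sqrt{-37} + \left(\frac{5}{2} - 3\right) \left(-4\right) = i \sqrt{37} - -2 = i \sqrt{37} + 2 = 2 + i \sqrt{37}$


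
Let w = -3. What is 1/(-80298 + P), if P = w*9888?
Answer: -1/109962 ≈ -9.0940e-6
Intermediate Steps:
P = -29664 (P = -3*9888 = -29664)
1/(-80298 + P) = 1/(-80298 - 29664) = 1/(-109962) = -1/109962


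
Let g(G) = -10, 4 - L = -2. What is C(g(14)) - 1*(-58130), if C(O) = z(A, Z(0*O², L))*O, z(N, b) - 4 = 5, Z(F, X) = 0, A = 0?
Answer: 58040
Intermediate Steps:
L = 6 (L = 4 - 1*(-2) = 4 + 2 = 6)
z(N, b) = 9 (z(N, b) = 4 + 5 = 9)
C(O) = 9*O
C(g(14)) - 1*(-58130) = 9*(-10) - 1*(-58130) = -90 + 58130 = 58040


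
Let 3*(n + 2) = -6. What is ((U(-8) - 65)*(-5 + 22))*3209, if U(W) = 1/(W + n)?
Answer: -42605893/12 ≈ -3.5505e+6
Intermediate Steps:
n = -4 (n = -2 + (⅓)*(-6) = -2 - 2 = -4)
U(W) = 1/(-4 + W) (U(W) = 1/(W - 4) = 1/(-4 + W))
((U(-8) - 65)*(-5 + 22))*3209 = ((1/(-4 - 8) - 65)*(-5 + 22))*3209 = ((1/(-12) - 65)*17)*3209 = ((-1/12 - 65)*17)*3209 = -781/12*17*3209 = -13277/12*3209 = -42605893/12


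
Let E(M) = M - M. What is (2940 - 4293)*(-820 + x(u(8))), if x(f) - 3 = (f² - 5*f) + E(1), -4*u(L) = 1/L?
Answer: 1131712791/1024 ≈ 1.1052e+6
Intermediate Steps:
u(L) = -1/(4*L)
E(M) = 0
x(f) = 3 + f² - 5*f (x(f) = 3 + ((f² - 5*f) + 0) = 3 + (f² - 5*f) = 3 + f² - 5*f)
(2940 - 4293)*(-820 + x(u(8))) = (2940 - 4293)*(-820 + (3 + (-¼/8)² - (-5)/(4*8))) = -1353*(-820 + (3 + (-¼*⅛)² - (-5)/(4*8))) = -1353*(-820 + (3 + (-1/32)² - 5*(-1/32))) = -1353*(-820 + (3 + 1/1024 + 5/32)) = -1353*(-820 + 3233/1024) = -1353*(-836447/1024) = 1131712791/1024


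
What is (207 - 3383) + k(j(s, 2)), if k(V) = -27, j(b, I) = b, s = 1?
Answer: -3203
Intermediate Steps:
(207 - 3383) + k(j(s, 2)) = (207 - 3383) - 27 = -3176 - 27 = -3203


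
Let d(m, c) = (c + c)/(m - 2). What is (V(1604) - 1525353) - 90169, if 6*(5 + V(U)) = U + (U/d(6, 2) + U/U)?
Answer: -9689953/6 ≈ -1.6150e+6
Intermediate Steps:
d(m, c) = 2*c/(-2 + m) (d(m, c) = (2*c)/(-2 + m) = 2*c/(-2 + m))
V(U) = -29/6 + U/3 (V(U) = -5 + (U + (U/((2*2/(-2 + 6))) + U/U))/6 = -5 + (U + (U/((2*2/4)) + 1))/6 = -5 + (U + (U/((2*2*(¼))) + 1))/6 = -5 + (U + (U/1 + 1))/6 = -5 + (U + (U*1 + 1))/6 = -5 + (U + (U + 1))/6 = -5 + (U + (1 + U))/6 = -5 + (1 + 2*U)/6 = -5 + (⅙ + U/3) = -29/6 + U/3)
(V(1604) - 1525353) - 90169 = ((-29/6 + (⅓)*1604) - 1525353) - 90169 = ((-29/6 + 1604/3) - 1525353) - 90169 = (3179/6 - 1525353) - 90169 = -9148939/6 - 90169 = -9689953/6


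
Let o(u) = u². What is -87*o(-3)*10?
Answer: -7830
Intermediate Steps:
-87*o(-3)*10 = -87*(-3)²*10 = -87*9*10 = -783*10 = -7830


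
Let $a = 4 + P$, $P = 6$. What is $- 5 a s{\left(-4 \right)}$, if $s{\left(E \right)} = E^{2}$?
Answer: $-800$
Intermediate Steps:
$a = 10$ ($a = 4 + 6 = 10$)
$- 5 a s{\left(-4 \right)} = \left(-5\right) 10 \left(-4\right)^{2} = \left(-50\right) 16 = -800$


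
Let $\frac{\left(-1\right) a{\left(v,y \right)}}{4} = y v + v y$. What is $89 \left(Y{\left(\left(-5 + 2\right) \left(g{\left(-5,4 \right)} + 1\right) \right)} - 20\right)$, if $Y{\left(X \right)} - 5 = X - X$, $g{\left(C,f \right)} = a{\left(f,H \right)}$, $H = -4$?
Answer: $-1335$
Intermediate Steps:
$a{\left(v,y \right)} = - 8 v y$ ($a{\left(v,y \right)} = - 4 \left(y v + v y\right) = - 4 \left(v y + v y\right) = - 4 \cdot 2 v y = - 8 v y$)
$g{\left(C,f \right)} = 32 f$ ($g{\left(C,f \right)} = \left(-8\right) f \left(-4\right) = 32 f$)
$Y{\left(X \right)} = 5$ ($Y{\left(X \right)} = 5 + \left(X - X\right) = 5 + 0 = 5$)
$89 \left(Y{\left(\left(-5 + 2\right) \left(g{\left(-5,4 \right)} + 1\right) \right)} - 20\right) = 89 \left(5 - 20\right) = 89 \left(-15\right) = -1335$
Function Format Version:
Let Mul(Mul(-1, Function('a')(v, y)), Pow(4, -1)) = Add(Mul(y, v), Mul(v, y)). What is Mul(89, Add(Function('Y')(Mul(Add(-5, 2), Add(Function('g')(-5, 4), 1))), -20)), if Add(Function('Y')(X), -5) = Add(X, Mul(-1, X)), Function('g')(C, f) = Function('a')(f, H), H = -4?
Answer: -1335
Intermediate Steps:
Function('a')(v, y) = Mul(-8, v, y) (Function('a')(v, y) = Mul(-4, Add(Mul(y, v), Mul(v, y))) = Mul(-4, Add(Mul(v, y), Mul(v, y))) = Mul(-4, Mul(2, v, y)) = Mul(-8, v, y))
Function('g')(C, f) = Mul(32, f) (Function('g')(C, f) = Mul(-8, f, -4) = Mul(32, f))
Function('Y')(X) = 5 (Function('Y')(X) = Add(5, Add(X, Mul(-1, X))) = Add(5, 0) = 5)
Mul(89, Add(Function('Y')(Mul(Add(-5, 2), Add(Function('g')(-5, 4), 1))), -20)) = Mul(89, Add(5, -20)) = Mul(89, -15) = -1335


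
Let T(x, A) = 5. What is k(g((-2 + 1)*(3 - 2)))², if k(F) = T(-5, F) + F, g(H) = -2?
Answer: 9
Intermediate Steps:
k(F) = 5 + F
k(g((-2 + 1)*(3 - 2)))² = (5 - 2)² = 3² = 9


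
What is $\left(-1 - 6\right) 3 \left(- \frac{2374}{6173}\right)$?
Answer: $\frac{49854}{6173} \approx 8.0761$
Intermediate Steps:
$\left(-1 - 6\right) 3 \left(- \frac{2374}{6173}\right) = \left(-7\right) 3 \left(\left(-2374\right) \frac{1}{6173}\right) = \left(-21\right) \left(- \frac{2374}{6173}\right) = \frac{49854}{6173}$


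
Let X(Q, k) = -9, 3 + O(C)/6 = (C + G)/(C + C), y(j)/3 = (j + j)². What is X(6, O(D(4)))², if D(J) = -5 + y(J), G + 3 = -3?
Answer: 81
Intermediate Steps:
y(j) = 12*j² (y(j) = 3*(j + j)² = 3*(2*j)² = 3*(4*j²) = 12*j²)
G = -6 (G = -3 - 3 = -6)
D(J) = -5 + 12*J²
O(C) = -18 + 3*(-6 + C)/C (O(C) = -18 + 6*((C - 6)/(C + C)) = -18 + 6*((-6 + C)/((2*C))) = -18 + 6*((-6 + C)*(1/(2*C))) = -18 + 6*((-6 + C)/(2*C)) = -18 + 3*(-6 + C)/C)
X(6, O(D(4)))² = (-9)² = 81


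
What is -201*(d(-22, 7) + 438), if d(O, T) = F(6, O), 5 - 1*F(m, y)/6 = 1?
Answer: -92862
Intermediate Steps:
F(m, y) = 24 (F(m, y) = 30 - 6*1 = 30 - 6 = 24)
d(O, T) = 24
-201*(d(-22, 7) + 438) = -201*(24 + 438) = -201*462 = -92862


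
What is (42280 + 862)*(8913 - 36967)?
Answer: -1210305668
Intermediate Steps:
(42280 + 862)*(8913 - 36967) = 43142*(-28054) = -1210305668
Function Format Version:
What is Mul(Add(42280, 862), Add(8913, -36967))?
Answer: -1210305668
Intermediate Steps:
Mul(Add(42280, 862), Add(8913, -36967)) = Mul(43142, -28054) = -1210305668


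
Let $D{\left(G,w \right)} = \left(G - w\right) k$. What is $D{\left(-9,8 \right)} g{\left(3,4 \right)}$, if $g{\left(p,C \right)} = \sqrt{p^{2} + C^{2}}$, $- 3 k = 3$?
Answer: $85$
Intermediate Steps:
$k = -1$ ($k = \left(- \frac{1}{3}\right) 3 = -1$)
$g{\left(p,C \right)} = \sqrt{C^{2} + p^{2}}$
$D{\left(G,w \right)} = w - G$ ($D{\left(G,w \right)} = \left(G - w\right) \left(-1\right) = w - G$)
$D{\left(-9,8 \right)} g{\left(3,4 \right)} = \left(8 - -9\right) \sqrt{4^{2} + 3^{2}} = \left(8 + 9\right) \sqrt{16 + 9} = 17 \sqrt{25} = 17 \cdot 5 = 85$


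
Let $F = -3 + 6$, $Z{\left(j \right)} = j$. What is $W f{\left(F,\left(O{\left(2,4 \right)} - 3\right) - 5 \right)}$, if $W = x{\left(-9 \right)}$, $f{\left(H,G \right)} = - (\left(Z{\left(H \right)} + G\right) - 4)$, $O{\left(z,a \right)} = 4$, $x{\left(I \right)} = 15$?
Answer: $75$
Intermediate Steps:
$F = 3$
$f{\left(H,G \right)} = 4 - G - H$ ($f{\left(H,G \right)} = - (\left(H + G\right) - 4) = - (\left(G + H\right) - 4) = - (-4 + G + H) = 4 - G - H$)
$W = 15$
$W f{\left(F,\left(O{\left(2,4 \right)} - 3\right) - 5 \right)} = 15 \left(4 - \left(\left(4 - 3\right) - 5\right) - 3\right) = 15 \left(4 - \left(1 - 5\right) - 3\right) = 15 \left(4 - -4 - 3\right) = 15 \left(4 + 4 - 3\right) = 15 \cdot 5 = 75$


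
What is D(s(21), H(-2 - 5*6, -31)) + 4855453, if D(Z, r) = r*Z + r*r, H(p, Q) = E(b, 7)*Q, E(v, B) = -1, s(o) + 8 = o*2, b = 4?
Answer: 4857468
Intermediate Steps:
s(o) = -8 + 2*o (s(o) = -8 + o*2 = -8 + 2*o)
H(p, Q) = -Q
D(Z, r) = r² + Z*r (D(Z, r) = Z*r + r² = r² + Z*r)
D(s(21), H(-2 - 5*6, -31)) + 4855453 = (-1*(-31))*((-8 + 2*21) - 1*(-31)) + 4855453 = 31*((-8 + 42) + 31) + 4855453 = 31*(34 + 31) + 4855453 = 31*65 + 4855453 = 2015 + 4855453 = 4857468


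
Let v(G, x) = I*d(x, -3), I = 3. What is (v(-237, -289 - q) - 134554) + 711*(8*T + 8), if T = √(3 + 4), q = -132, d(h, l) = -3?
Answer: -128875 + 5688*√7 ≈ -1.1383e+5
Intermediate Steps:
T = √7 ≈ 2.6458
v(G, x) = -9 (v(G, x) = 3*(-3) = -9)
(v(-237, -289 - q) - 134554) + 711*(8*T + 8) = (-9 - 134554) + 711*(8*√7 + 8) = -134563 + 711*(8 + 8*√7) = -134563 + (5688 + 5688*√7) = -128875 + 5688*√7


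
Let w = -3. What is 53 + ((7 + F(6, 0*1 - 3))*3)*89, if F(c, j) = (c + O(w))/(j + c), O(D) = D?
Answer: 2189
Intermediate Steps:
F(c, j) = (-3 + c)/(c + j) (F(c, j) = (c - 3)/(j + c) = (-3 + c)/(c + j))
53 + ((7 + F(6, 0*1 - 3))*3)*89 = 53 + ((7 + (-3 + 6)/(6 + (0*1 - 3)))*3)*89 = 53 + ((7 + 3/(6 + (0 - 3)))*3)*89 = 53 + ((7 + 3/(6 - 3))*3)*89 = 53 + ((7 + 3/3)*3)*89 = 53 + ((7 + (⅓)*3)*3)*89 = 53 + ((7 + 1)*3)*89 = 53 + (8*3)*89 = 53 + 24*89 = 53 + 2136 = 2189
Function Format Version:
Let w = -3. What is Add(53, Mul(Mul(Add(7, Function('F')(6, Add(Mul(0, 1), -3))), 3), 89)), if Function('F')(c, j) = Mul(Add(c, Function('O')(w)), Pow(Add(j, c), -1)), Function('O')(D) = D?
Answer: 2189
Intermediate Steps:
Function('F')(c, j) = Mul(Pow(Add(c, j), -1), Add(-3, c)) (Function('F')(c, j) = Mul(Add(c, -3), Pow(Add(j, c), -1)) = Mul(Add(-3, c), Pow(Add(c, j), -1)) = Mul(Pow(Add(c, j), -1), Add(-3, c)))
Add(53, Mul(Mul(Add(7, Function('F')(6, Add(Mul(0, 1), -3))), 3), 89)) = Add(53, Mul(Mul(Add(7, Mul(Pow(Add(6, Add(Mul(0, 1), -3)), -1), Add(-3, 6))), 3), 89)) = Add(53, Mul(Mul(Add(7, Mul(Pow(Add(6, Add(0, -3)), -1), 3)), 3), 89)) = Add(53, Mul(Mul(Add(7, Mul(Pow(Add(6, -3), -1), 3)), 3), 89)) = Add(53, Mul(Mul(Add(7, Mul(Pow(3, -1), 3)), 3), 89)) = Add(53, Mul(Mul(Add(7, Mul(Rational(1, 3), 3)), 3), 89)) = Add(53, Mul(Mul(Add(7, 1), 3), 89)) = Add(53, Mul(Mul(8, 3), 89)) = Add(53, Mul(24, 89)) = Add(53, 2136) = 2189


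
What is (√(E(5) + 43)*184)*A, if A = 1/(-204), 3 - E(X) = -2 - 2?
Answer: -230*√2/51 ≈ -6.3778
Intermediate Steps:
E(X) = 7 (E(X) = 3 - (-2 - 2) = 3 - 1*(-4) = 3 + 4 = 7)
A = -1/204 ≈ -0.0049020
(√(E(5) + 43)*184)*A = (√(7 + 43)*184)*(-1/204) = (√50*184)*(-1/204) = ((5*√2)*184)*(-1/204) = (920*√2)*(-1/204) = -230*√2/51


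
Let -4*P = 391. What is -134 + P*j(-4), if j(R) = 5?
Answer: -2491/4 ≈ -622.75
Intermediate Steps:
P = -391/4 (P = -¼*391 = -391/4 ≈ -97.750)
-134 + P*j(-4) = -134 - 391/4*5 = -134 - 1955/4 = -2491/4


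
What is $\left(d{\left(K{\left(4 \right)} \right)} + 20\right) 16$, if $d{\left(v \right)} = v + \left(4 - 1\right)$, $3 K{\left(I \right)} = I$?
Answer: $\frac{1168}{3} \approx 389.33$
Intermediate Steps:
$K{\left(I \right)} = \frac{I}{3}$
$d{\left(v \right)} = 3 + v$ ($d{\left(v \right)} = v + \left(4 - 1\right) = v + 3 = 3 + v$)
$\left(d{\left(K{\left(4 \right)} \right)} + 20\right) 16 = \left(\left(3 + \frac{1}{3} \cdot 4\right) + 20\right) 16 = \left(\left(3 + \frac{4}{3}\right) + 20\right) 16 = \left(\frac{13}{3} + 20\right) 16 = \frac{73}{3} \cdot 16 = \frac{1168}{3}$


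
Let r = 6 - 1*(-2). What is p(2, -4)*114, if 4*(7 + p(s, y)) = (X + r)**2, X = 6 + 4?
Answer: 8436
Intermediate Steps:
X = 10
r = 8 (r = 6 + 2 = 8)
p(s, y) = 74 (p(s, y) = -7 + (10 + 8)**2/4 = -7 + (1/4)*18**2 = -7 + (1/4)*324 = -7 + 81 = 74)
p(2, -4)*114 = 74*114 = 8436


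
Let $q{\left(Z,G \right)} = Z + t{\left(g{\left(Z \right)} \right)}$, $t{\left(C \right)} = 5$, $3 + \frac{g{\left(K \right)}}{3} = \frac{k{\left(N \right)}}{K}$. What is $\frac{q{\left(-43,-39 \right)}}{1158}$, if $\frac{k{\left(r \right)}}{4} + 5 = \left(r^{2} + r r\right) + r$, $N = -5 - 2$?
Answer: $- \frac{19}{579} \approx -0.032815$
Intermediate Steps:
$N = -7$ ($N = -5 - 2 = -7$)
$k{\left(r \right)} = -20 + 4 r + 8 r^{2}$ ($k{\left(r \right)} = -20 + 4 \left(\left(r^{2} + r r\right) + r\right) = -20 + 4 \left(\left(r^{2} + r^{2}\right) + r\right) = -20 + 4 \left(2 r^{2} + r\right) = -20 + 4 \left(r + 2 r^{2}\right) = -20 + \left(4 r + 8 r^{2}\right) = -20 + 4 r + 8 r^{2}$)
$g{\left(K \right)} = -9 + \frac{1032}{K}$ ($g{\left(K \right)} = -9 + 3 \frac{-20 + 4 \left(-7\right) + 8 \left(-7\right)^{2}}{K} = -9 + 3 \frac{-20 - 28 + 8 \cdot 49}{K} = -9 + 3 \frac{-20 - 28 + 392}{K} = -9 + 3 \frac{344}{K} = -9 + \frac{1032}{K}$)
$q{\left(Z,G \right)} = 5 + Z$ ($q{\left(Z,G \right)} = Z + 5 = 5 + Z$)
$\frac{q{\left(-43,-39 \right)}}{1158} = \frac{5 - 43}{1158} = \left(-38\right) \frac{1}{1158} = - \frac{19}{579}$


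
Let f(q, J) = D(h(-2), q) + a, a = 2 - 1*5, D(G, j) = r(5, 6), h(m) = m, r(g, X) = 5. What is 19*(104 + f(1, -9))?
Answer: 2014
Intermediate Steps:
D(G, j) = 5
a = -3 (a = 2 - 5 = -3)
f(q, J) = 2 (f(q, J) = 5 - 3 = 2)
19*(104 + f(1, -9)) = 19*(104 + 2) = 19*106 = 2014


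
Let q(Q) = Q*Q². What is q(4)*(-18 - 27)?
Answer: -2880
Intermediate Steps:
q(Q) = Q³
q(4)*(-18 - 27) = 4³*(-18 - 27) = 64*(-45) = -2880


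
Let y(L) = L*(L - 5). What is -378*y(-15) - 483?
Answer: -113883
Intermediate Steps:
y(L) = L*(-5 + L)
-378*y(-15) - 483 = -(-5670)*(-5 - 15) - 483 = -(-5670)*(-20) - 483 = -378*300 - 483 = -113400 - 483 = -113883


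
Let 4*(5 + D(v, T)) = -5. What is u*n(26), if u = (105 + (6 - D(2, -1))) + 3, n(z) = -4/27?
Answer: -481/27 ≈ -17.815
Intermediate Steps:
D(v, T) = -25/4 (D(v, T) = -5 + (¼)*(-5) = -5 - 5/4 = -25/4)
n(z) = -4/27 (n(z) = -4*1/27 = -4/27)
u = 481/4 (u = (105 + (6 - 1*(-25/4))) + 3 = (105 + (6 + 25/4)) + 3 = (105 + 49/4) + 3 = 469/4 + 3 = 481/4 ≈ 120.25)
u*n(26) = (481/4)*(-4/27) = -481/27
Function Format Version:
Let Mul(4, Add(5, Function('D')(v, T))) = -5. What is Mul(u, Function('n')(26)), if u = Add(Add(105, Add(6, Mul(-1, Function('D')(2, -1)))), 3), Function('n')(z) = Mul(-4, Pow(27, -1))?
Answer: Rational(-481, 27) ≈ -17.815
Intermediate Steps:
Function('D')(v, T) = Rational(-25, 4) (Function('D')(v, T) = Add(-5, Mul(Rational(1, 4), -5)) = Add(-5, Rational(-5, 4)) = Rational(-25, 4))
Function('n')(z) = Rational(-4, 27) (Function('n')(z) = Mul(-4, Rational(1, 27)) = Rational(-4, 27))
u = Rational(481, 4) (u = Add(Add(105, Add(6, Mul(-1, Rational(-25, 4)))), 3) = Add(Add(105, Add(6, Rational(25, 4))), 3) = Add(Add(105, Rational(49, 4)), 3) = Add(Rational(469, 4), 3) = Rational(481, 4) ≈ 120.25)
Mul(u, Function('n')(26)) = Mul(Rational(481, 4), Rational(-4, 27)) = Rational(-481, 27)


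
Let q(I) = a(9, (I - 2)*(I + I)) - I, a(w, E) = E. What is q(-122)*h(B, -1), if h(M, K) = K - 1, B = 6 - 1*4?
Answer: -60756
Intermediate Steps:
B = 2 (B = 6 - 4 = 2)
h(M, K) = -1 + K
q(I) = -I + 2*I*(-2 + I) (q(I) = (I - 2)*(I + I) - I = (-2 + I)*(2*I) - I = 2*I*(-2 + I) - I = -I + 2*I*(-2 + I))
q(-122)*h(B, -1) = (-122*(-5 + 2*(-122)))*(-1 - 1) = -122*(-5 - 244)*(-2) = -122*(-249)*(-2) = 30378*(-2) = -60756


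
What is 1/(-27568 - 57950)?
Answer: -1/85518 ≈ -1.1693e-5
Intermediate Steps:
1/(-27568 - 57950) = 1/(-85518) = -1/85518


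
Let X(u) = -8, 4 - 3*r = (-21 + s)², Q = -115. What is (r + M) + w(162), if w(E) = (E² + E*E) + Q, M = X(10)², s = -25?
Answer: 51733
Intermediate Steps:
r = -704 (r = 4/3 - (-21 - 25)²/3 = 4/3 - ⅓*(-46)² = 4/3 - ⅓*2116 = 4/3 - 2116/3 = -704)
M = 64 (M = (-8)² = 64)
w(E) = -115 + 2*E² (w(E) = (E² + E*E) - 115 = (E² + E²) - 115 = 2*E² - 115 = -115 + 2*E²)
(r + M) + w(162) = (-704 + 64) + (-115 + 2*162²) = -640 + (-115 + 2*26244) = -640 + (-115 + 52488) = -640 + 52373 = 51733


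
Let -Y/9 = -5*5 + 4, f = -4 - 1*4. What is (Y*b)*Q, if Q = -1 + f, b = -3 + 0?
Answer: 5103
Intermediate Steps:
b = -3
f = -8 (f = -4 - 4 = -8)
Y = 189 (Y = -9*(-5*5 + 4) = -9*(-25 + 4) = -9*(-21) = 189)
Q = -9 (Q = -1 - 8 = -9)
(Y*b)*Q = (189*(-3))*(-9) = -567*(-9) = 5103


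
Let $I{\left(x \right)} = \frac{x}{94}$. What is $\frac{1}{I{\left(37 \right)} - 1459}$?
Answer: $- \frac{94}{137109} \approx -0.00068559$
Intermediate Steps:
$I{\left(x \right)} = \frac{x}{94}$ ($I{\left(x \right)} = x \frac{1}{94} = \frac{x}{94}$)
$\frac{1}{I{\left(37 \right)} - 1459} = \frac{1}{\frac{1}{94} \cdot 37 - 1459} = \frac{1}{\frac{37}{94} - 1459} = \frac{1}{- \frac{137109}{94}} = - \frac{94}{137109}$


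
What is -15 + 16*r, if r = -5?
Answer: -95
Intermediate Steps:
-15 + 16*r = -15 + 16*(-5) = -15 - 80 = -95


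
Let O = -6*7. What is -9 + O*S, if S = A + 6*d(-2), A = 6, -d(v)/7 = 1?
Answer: 1503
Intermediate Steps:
d(v) = -7 (d(v) = -7*1 = -7)
O = -42
S = -36 (S = 6 + 6*(-7) = 6 - 42 = -36)
-9 + O*S = -9 - 42*(-36) = -9 + 1512 = 1503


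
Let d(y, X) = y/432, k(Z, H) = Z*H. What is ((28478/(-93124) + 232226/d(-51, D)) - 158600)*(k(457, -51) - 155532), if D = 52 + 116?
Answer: 9706915455105879/25534 ≈ 3.8016e+11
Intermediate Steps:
k(Z, H) = H*Z
D = 168
d(y, X) = y/432 (d(y, X) = y*(1/432) = y/432)
((28478/(-93124) + 232226/d(-51, D)) - 158600)*(k(457, -51) - 155532) = ((28478/(-93124) + 232226/(((1/432)*(-51)))) - 158600)*(-51*457 - 155532) = ((28478*(-1/93124) + 232226/(-17/144)) - 158600)*(-23307 - 155532) = ((-14239/46562 + 232226*(-144/17)) - 158600)*(-178839) = ((-14239/46562 - 33440544/17) - 158600)*(-178839) = (-1557058851791/791554 - 158600)*(-178839) = -1682599316191/791554*(-178839) = 9706915455105879/25534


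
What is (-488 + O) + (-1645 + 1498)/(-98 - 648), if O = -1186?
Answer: -1248657/746 ≈ -1673.8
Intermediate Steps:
(-488 + O) + (-1645 + 1498)/(-98 - 648) = (-488 - 1186) + (-1645 + 1498)/(-98 - 648) = -1674 - 147/(-746) = -1674 - 147*(-1/746) = -1674 + 147/746 = -1248657/746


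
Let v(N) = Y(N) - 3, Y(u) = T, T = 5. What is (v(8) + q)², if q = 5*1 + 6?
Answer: 169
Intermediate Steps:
Y(u) = 5
v(N) = 2 (v(N) = 5 - 3 = 2)
q = 11 (q = 5 + 6 = 11)
(v(8) + q)² = (2 + 11)² = 13² = 169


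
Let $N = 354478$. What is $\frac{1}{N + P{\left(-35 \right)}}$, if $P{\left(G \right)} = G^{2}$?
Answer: $\frac{1}{355703} \approx 2.8113 \cdot 10^{-6}$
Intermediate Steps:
$\frac{1}{N + P{\left(-35 \right)}} = \frac{1}{354478 + \left(-35\right)^{2}} = \frac{1}{354478 + 1225} = \frac{1}{355703}$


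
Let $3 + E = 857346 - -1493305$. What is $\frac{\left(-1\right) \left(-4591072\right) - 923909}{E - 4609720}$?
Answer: $- \frac{3667163}{2259072} \approx -1.6233$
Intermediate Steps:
$E = 2350648$ ($E = -3 + \left(857346 - -1493305\right) = -3 + \left(857346 + 1493305\right) = -3 + 2350651 = 2350648$)
$\frac{\left(-1\right) \left(-4591072\right) - 923909}{E - 4609720} = \frac{\left(-1\right) \left(-4591072\right) - 923909}{2350648 - 4609720} = \frac{4591072 - 923909}{-2259072} = 3667163 \left(- \frac{1}{2259072}\right) = - \frac{3667163}{2259072}$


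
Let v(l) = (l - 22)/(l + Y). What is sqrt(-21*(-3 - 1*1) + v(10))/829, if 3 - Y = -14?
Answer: 4*sqrt(47)/2487 ≈ 0.011026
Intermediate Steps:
Y = 17 (Y = 3 - 1*(-14) = 3 + 14 = 17)
v(l) = (-22 + l)/(17 + l) (v(l) = (l - 22)/(l + 17) = (-22 + l)/(17 + l))
sqrt(-21*(-3 - 1*1) + v(10))/829 = sqrt(-21*(-3 - 1*1) + (-22 + 10)/(17 + 10))/829 = sqrt(-21*(-3 - 1) - 12/27)*(1/829) = sqrt(-21*(-4) + (1/27)*(-12))*(1/829) = sqrt(84 - 4/9)*(1/829) = sqrt(752/9)*(1/829) = (4*sqrt(47)/3)*(1/829) = 4*sqrt(47)/2487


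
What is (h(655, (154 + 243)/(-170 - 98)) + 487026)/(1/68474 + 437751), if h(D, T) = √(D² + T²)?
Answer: 33348618324/29974561975 + 511*√30814449209/59949123950 ≈ 1.1141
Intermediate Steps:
(h(655, (154 + 243)/(-170 - 98)) + 487026)/(1/68474 + 437751) = (√(655² + ((154 + 243)/(-170 - 98))²) + 487026)/(1/68474 + 437751) = (√(429025 + (397/(-268))²) + 487026)/(1/68474 + 437751) = (√(429025 + (397*(-1/268))²) + 487026)/(29974561975/68474) = (√(429025 + (-397/268)²) + 487026)*(68474/29974561975) = (√(429025 + 157609/71824) + 487026)*(68474/29974561975) = (√(30814449209/71824) + 487026)*(68474/29974561975) = (√30814449209/268 + 487026)*(68474/29974561975) = (487026 + √30814449209/268)*(68474/29974561975) = 33348618324/29974561975 + 511*√30814449209/59949123950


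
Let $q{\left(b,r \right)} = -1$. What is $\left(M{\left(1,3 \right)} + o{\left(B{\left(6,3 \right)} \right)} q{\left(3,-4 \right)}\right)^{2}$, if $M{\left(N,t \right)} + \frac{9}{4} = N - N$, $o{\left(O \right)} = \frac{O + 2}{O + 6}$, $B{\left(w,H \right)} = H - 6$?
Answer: $\frac{529}{144} \approx 3.6736$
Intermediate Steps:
$B{\left(w,H \right)} = -6 + H$ ($B{\left(w,H \right)} = H - 6 = -6 + H$)
$o{\left(O \right)} = \frac{2 + O}{6 + O}$
$M{\left(N,t \right)} = - \frac{9}{4}$ ($M{\left(N,t \right)} = - \frac{9}{4} + \left(N - N\right) = - \frac{9}{4} + 0 = - \frac{9}{4}$)
$\left(M{\left(1,3 \right)} + o{\left(B{\left(6,3 \right)} \right)} q{\left(3,-4 \right)}\right)^{2} = \left(- \frac{9}{4} + \frac{2 + \left(-6 + 3\right)}{6 + \left(-6 + 3\right)} \left(-1\right)\right)^{2} = \left(- \frac{9}{4} + \frac{2 - 3}{6 - 3} \left(-1\right)\right)^{2} = \left(- \frac{9}{4} + \frac{1}{3} \left(-1\right) \left(-1\right)\right)^{2} = \left(- \frac{9}{4} - - \frac{1}{3}\right)^{2} = \left(- \frac{9}{4} + \frac{1}{3}\right)^{2} = \left(- \frac{23}{12}\right)^{2} = \frac{529}{144}$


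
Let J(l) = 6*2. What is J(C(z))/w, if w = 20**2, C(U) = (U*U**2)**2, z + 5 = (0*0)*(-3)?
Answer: 3/100 ≈ 0.030000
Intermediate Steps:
z = -5 (z = -5 + (0*0)*(-3) = -5 + 0*(-3) = -5 + 0 = -5)
C(U) = U**6 (C(U) = (U**3)**2 = U**6)
J(l) = 12
w = 400
J(C(z))/w = 12/400 = 12*(1/400) = 3/100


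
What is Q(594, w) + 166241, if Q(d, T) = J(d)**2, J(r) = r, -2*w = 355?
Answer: 519077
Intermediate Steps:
w = -355/2 (w = -1/2*355 = -355/2 ≈ -177.50)
Q(d, T) = d**2
Q(594, w) + 166241 = 594**2 + 166241 = 352836 + 166241 = 519077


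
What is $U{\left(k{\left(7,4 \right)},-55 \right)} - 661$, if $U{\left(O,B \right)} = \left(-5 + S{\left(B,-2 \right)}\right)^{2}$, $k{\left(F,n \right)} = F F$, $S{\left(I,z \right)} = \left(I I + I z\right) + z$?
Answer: $9783723$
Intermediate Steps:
$S{\left(I,z \right)} = z + I^{2} + I z$ ($S{\left(I,z \right)} = \left(I^{2} + I z\right) + z = z + I^{2} + I z$)
$k{\left(F,n \right)} = F^{2}$
$U{\left(O,B \right)} = \left(-7 + B^{2} - 2 B\right)^{2}$ ($U{\left(O,B \right)} = \left(-5 + \left(-2 + B^{2} + B \left(-2\right)\right)\right)^{2} = \left(-5 - \left(2 - B^{2} + 2 B\right)\right)^{2} = \left(-7 + B^{2} - 2 B\right)^{2}$)
$U{\left(k{\left(7,4 \right)},-55 \right)} - 661 = \left(-7 + \left(-55\right)^{2} - -110\right)^{2} - 661 = \left(-7 + 3025 + 110\right)^{2} - 661 = 3128^{2} - 661 = 9784384 - 661 = 9783723$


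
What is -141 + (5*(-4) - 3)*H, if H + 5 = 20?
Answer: -486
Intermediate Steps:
H = 15 (H = -5 + 20 = 15)
-141 + (5*(-4) - 3)*H = -141 + (5*(-4) - 3)*15 = -141 + (-20 - 3)*15 = -141 - 23*15 = -141 - 345 = -486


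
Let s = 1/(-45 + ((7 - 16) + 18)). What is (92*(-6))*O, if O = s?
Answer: 46/3 ≈ 15.333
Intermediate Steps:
s = -1/36 (s = 1/(-45 + (-9 + 18)) = 1/(-45 + 9) = 1/(-36) = -1/36 ≈ -0.027778)
O = -1/36 ≈ -0.027778
(92*(-6))*O = (92*(-6))*(-1/36) = -552*(-1/36) = 46/3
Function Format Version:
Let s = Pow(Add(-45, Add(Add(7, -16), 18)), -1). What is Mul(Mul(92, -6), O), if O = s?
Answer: Rational(46, 3) ≈ 15.333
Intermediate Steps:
s = Rational(-1, 36) (s = Pow(Add(-45, Add(-9, 18)), -1) = Pow(Add(-45, 9), -1) = Pow(-36, -1) = Rational(-1, 36) ≈ -0.027778)
O = Rational(-1, 36) ≈ -0.027778
Mul(Mul(92, -6), O) = Mul(Mul(92, -6), Rational(-1, 36)) = Mul(-552, Rational(-1, 36)) = Rational(46, 3)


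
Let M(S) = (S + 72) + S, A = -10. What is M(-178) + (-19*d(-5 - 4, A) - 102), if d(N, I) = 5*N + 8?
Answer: 317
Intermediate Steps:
d(N, I) = 8 + 5*N
M(S) = 72 + 2*S (M(S) = (72 + S) + S = 72 + 2*S)
M(-178) + (-19*d(-5 - 4, A) - 102) = (72 + 2*(-178)) + (-19*(8 + 5*(-5 - 4)) - 102) = (72 - 356) + (-19*(8 + 5*(-9)) - 102) = -284 + (-19*(8 - 45) - 102) = -284 + (-19*(-37) - 102) = -284 + (703 - 102) = -284 + 601 = 317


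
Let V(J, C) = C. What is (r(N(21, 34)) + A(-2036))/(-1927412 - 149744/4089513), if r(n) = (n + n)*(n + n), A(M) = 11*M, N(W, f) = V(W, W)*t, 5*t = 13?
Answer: 267642267798/49263603625625 ≈ 0.0054329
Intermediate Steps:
t = 13/5 (t = (⅕)*13 = 13/5 ≈ 2.6000)
N(W, f) = 13*W/5 (N(W, f) = W*(13/5) = 13*W/5)
r(n) = 4*n² (r(n) = (2*n)*(2*n) = 4*n²)
(r(N(21, 34)) + A(-2036))/(-1927412 - 149744/4089513) = (4*((13/5)*21)² + 11*(-2036))/(-1927412 - 149744/4089513) = (4*(273/5)² - 22396)/(-1927412 - 149744*1/4089513) = (4*(74529/25) - 22396)/(-1927412 - 149744/4089513) = (298116/25 - 22396)/(-7882176580100/4089513) = -261784/25*(-4089513/7882176580100) = 267642267798/49263603625625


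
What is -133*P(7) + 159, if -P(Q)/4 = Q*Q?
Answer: 26227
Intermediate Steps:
P(Q) = -4*Q² (P(Q) = -4*Q*Q = -4*Q²)
-133*P(7) + 159 = -(-532)*7² + 159 = -(-532)*49 + 159 = -133*(-196) + 159 = 26068 + 159 = 26227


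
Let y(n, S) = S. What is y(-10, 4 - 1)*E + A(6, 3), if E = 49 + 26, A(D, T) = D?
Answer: 231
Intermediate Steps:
E = 75
y(-10, 4 - 1)*E + A(6, 3) = (4 - 1)*75 + 6 = 3*75 + 6 = 225 + 6 = 231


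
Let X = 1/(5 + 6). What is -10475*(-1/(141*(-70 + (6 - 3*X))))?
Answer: -115225/99687 ≈ -1.1559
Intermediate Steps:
X = 1/11 ≈ 0.090909
-10475*(-1/(141*(-70 + (6 - 3*X)))) = -10475*(-1/(141*(-70 + (6 - 3*1/11)))) = -10475*(-1/(141*(-70 + (6 - 3/11)))) = -10475*(-1/(141*(-70 + 63/11))) = -10475/((-707/11*(-141))) = -10475/99687/11 = -10475*11/99687 = -115225/99687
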